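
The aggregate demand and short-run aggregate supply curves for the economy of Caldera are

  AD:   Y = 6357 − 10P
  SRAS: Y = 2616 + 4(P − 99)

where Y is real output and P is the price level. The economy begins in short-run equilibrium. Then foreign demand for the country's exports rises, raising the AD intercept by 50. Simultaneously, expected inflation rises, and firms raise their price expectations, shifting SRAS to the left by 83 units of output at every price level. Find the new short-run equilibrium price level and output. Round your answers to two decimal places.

P = 305.00, Y = 3357.00

After both shocks: AD is Y = 6407 − 10P and SRAS is Y = 2137 + 4P.
Setting them equal: 4270 = 14P, so P = 305.00.
Substituting into AD, Y = 3357.00.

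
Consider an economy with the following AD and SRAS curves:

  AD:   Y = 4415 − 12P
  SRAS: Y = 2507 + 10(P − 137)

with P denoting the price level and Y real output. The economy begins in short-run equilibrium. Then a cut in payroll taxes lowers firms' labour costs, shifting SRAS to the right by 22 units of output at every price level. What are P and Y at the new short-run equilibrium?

P = 148, Y = 2639

This is a positive supply shock: SRAS shifts right.
New SRAS: Y = 1159 + 10P.
Set AD = SRAS: 4415 − 12P = 1159 + 10P, so 3256 = 22P and P = 148.
Y = 4415 − 12·148 = 2639.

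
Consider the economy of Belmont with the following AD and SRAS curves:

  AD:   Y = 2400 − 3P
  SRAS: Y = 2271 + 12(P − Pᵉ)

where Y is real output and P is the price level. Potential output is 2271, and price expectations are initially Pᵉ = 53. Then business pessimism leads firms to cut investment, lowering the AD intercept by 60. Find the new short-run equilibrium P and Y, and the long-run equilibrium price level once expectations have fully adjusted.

AD shifts left: new AD is Y = 2340 − 3P. With Pᵉ = 53, SRAS is Y = 1635 + 12P.
Short run: 2340 − 3P = 1635 + 12P gives 705 = 15P, so P = 47 and Y = 2340 − 3·47 = 2199.
Y = 2199 is below potential 2271; expectations adjust and SRAS shifts right until Y = 2271.
Long run: on the new AD curve, 2271 = 2340 − 3P gives P = 23.

Short run: P = 47, Y = 2199. Long run: P = 23.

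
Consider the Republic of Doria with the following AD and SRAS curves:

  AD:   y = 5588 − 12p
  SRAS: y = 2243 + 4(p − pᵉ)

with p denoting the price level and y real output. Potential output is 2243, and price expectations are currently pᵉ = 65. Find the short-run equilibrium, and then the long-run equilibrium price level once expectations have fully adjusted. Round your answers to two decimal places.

Short run: p = 225.31, y = 2884.25. Long run: p = 278.75.

Short run: with pᵉ = 65, SRAS is y = 1983 + 4p. Setting AD = SRAS gives 3605 = 16p, so p = 225.31 and y = 5588 − 12p = 2884.25.
Output 2884.25 is above potential 2243, so over time expected prices rise and SRAS shifts left until y returns to 2243.
Long run: y = 2243 on the AD curve gives 2243 = 5588 − 12p, so p = 278.75.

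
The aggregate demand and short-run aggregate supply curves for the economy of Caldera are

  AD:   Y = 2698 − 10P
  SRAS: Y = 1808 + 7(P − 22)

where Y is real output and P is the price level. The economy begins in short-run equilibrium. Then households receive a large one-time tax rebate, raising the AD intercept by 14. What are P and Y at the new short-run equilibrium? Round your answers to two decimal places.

This is a positive demand shock: AD shifts right.
New AD: Y = 2712 − 10P.
SRAS can be written Y = 1654 + 7P.
Set AD = SRAS: 2712 − 10P = 1654 + 7P, so 1058 = 17P and P = 62.24.
Substituting into AD, Y = 2089.65.

P = 62.24, Y = 2089.65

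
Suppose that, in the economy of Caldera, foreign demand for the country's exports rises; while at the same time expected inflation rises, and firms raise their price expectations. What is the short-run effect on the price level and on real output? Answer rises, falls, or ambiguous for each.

Price level: rises; output: ambiguous

The first event is a positive demand shock: AD shifts right, which by itself pushes P up and Y up.
The second is an adverse supply shock: SRAS shifts left, which by itself pushes P up and Y down.
Both shocks push P up, so P rises. The two shocks push Y in opposite directions, so the effect on Y is ambiguous.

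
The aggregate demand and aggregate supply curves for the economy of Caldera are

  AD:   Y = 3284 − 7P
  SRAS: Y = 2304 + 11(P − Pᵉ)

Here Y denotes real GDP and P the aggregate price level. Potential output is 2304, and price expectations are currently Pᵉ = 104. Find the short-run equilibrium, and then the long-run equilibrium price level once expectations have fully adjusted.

Short run: P = 118, Y = 2458. Long run: P = 140.

Short run: with Pᵉ = 104, SRAS is Y = 1160 + 11P. Setting AD = SRAS gives 2124 = 18P, so P = 118 and Y = 3284 − 7·118 = 2458.
Output 2458 is above potential 2304, so over time expected prices rise and SRAS shifts left until Y returns to 2304.
Long run: Y = 2304 on the AD curve gives 2304 = 3284 − 7P, so P = 140.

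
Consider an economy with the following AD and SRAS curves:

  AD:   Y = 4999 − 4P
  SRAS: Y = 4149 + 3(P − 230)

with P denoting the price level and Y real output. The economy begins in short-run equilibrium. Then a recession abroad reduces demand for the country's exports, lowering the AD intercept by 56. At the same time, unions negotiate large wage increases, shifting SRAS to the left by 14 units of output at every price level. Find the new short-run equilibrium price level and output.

P = 214, Y = 4087

After both shocks: AD is Y = 4943 − 4P and SRAS is Y = 3445 + 3P.
Setting them equal: 1498 = 7P, so P = 214.
Y = 4943 − 4·214 = 4087.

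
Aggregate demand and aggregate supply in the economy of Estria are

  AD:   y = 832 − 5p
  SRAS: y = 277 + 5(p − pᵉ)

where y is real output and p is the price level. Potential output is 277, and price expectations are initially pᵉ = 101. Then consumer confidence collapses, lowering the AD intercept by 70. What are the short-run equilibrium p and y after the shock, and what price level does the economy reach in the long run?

AD shifts left: new AD is y = 762 − 5p. With pᵉ = 101, SRAS is y = 5p − 228.
Short run: 762 − 5p = 5p − 228 gives 990 = 10p, so p = 99 and y = 762 − 5·99 = 267.
y = 267 is below potential 277; expectations adjust and SRAS shifts right until y = 277.
Long run: on the new AD curve, 277 = 762 − 5p gives p = 97.

Short run: p = 99, y = 267. Long run: p = 97.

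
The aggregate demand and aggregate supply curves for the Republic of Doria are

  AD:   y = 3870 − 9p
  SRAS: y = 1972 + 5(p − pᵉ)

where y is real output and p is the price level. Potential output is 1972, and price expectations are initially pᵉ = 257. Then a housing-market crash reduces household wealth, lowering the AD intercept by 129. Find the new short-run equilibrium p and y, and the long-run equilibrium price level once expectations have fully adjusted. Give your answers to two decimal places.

Short run: p = 218.14, y = 1777.71. Long run: p = 196.56.

AD shifts left: new AD is y = 3741 − 9p. With pᵉ = 257, SRAS is y = 687 + 5p.
Short run: 3741 − 9p = 687 + 5p gives 3054 = 14p, so p = 218.14 and y = 3741 − 9p = 1777.71.
y = 1777.71 is below potential 1972; expectations adjust and SRAS shifts right until y = 1972.
Long run: on the new AD curve, 1972 = 3741 − 9p gives p = 196.56.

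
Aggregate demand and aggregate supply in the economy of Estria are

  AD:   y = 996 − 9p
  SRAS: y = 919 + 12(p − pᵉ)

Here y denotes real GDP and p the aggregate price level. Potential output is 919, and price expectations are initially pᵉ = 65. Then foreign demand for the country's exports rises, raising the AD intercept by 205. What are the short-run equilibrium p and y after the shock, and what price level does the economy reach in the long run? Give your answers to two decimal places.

Short run: p = 50.57, y = 745.86. Long run: p = 31.33.

AD shifts right: new AD is y = 1201 − 9p. With pᵉ = 65, SRAS is y = 139 + 12p.
Short run: 1201 − 9p = 139 + 12p gives 1062 = 21p, so p = 50.57 and y = 1201 − 9p = 745.86.
y = 745.86 is below potential 919; expectations adjust and SRAS shifts right until y = 919.
Long run: on the new AD curve, 919 = 1201 − 9p gives p = 31.33.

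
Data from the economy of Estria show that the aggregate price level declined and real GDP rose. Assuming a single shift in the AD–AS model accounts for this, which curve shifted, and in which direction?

P fell and Y rose. An AD shift moves P and Y in the same direction; an SRAS shift moves them in opposite directions.
Here P and Y moved in opposite directions, so the SRAS curve shifted.
Since Y rose, SRAS shifted right.

SRAS shifted right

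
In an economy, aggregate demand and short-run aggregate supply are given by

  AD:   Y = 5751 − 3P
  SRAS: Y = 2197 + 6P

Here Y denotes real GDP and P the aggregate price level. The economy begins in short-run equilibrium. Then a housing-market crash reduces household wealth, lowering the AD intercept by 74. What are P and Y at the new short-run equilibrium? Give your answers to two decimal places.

P = 386.67, Y = 4517.00

This is a negative demand shock: AD shifts left.
New AD: Y = 5677 − 3P.
Set AD = SRAS: 5677 − 3P = 2197 + 6P, so 3480 = 9P and P = 386.67.
Substituting into AD, Y = 4517.00.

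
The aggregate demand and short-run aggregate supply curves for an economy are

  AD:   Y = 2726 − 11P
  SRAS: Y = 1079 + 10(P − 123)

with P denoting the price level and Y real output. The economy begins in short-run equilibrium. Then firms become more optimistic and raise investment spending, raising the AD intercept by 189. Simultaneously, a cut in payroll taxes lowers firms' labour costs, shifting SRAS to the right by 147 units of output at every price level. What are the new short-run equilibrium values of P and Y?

After both shocks: AD is Y = 2915 − 11P and SRAS is Y = 10P − 4.
Setting them equal: 2919 = 21P, so P = 139.
Y = 2915 − 11·139 = 1386.

P = 139, Y = 1386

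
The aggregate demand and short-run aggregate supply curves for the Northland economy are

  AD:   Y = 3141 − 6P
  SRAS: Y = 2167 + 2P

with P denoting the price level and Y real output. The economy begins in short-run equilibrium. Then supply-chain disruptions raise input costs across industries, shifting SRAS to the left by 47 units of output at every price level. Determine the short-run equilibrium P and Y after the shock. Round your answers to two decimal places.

This is a negative supply shock: SRAS shifts left.
New SRAS: Y = 2120 + 2P.
Set AD = SRAS: 3141 − 6P = 2120 + 2P, so 1021 = 8P and P = 127.63.
Substituting into AD, Y = 2375.25.

P = 127.63, Y = 2375.25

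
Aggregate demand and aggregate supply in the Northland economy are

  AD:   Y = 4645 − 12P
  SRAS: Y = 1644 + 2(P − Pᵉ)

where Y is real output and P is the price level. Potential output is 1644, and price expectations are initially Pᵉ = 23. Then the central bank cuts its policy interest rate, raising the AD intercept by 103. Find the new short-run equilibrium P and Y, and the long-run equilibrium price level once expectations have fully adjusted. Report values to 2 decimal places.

Short run: P = 225.00, Y = 2048.00. Long run: P = 258.67.

AD shifts right: new AD is Y = 4748 − 12P. With Pᵉ = 23, SRAS is Y = 1598 + 2P.
Short run: 4748 − 12P = 1598 + 2P gives 3150 = 14P, so P = 225.00 and Y = 4748 − 12P = 2048.00.
Y = 2048.00 is above potential 1644; expectations adjust and SRAS shifts left until Y = 1644.
Long run: on the new AD curve, 1644 = 4748 − 12P gives P = 258.67.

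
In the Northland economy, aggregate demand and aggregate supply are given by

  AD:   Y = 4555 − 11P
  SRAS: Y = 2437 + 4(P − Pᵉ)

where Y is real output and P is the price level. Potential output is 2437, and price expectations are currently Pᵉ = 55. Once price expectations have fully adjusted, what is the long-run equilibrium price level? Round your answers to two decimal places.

Short run: with Pᵉ = 55, SRAS is Y = 2217 + 4P. Setting AD = SRAS gives 2338 = 15P, so P = 155.87 and Y = 4555 − 11P = 2840.47.
Output 2840.47 is above potential 2437, so over time expected prices rise and SRAS shifts left until Y returns to 2437.
Long run: Y = 2437 on the AD curve gives 2437 = 4555 − 11P, so P = 192.55.

Long-run P = 192.55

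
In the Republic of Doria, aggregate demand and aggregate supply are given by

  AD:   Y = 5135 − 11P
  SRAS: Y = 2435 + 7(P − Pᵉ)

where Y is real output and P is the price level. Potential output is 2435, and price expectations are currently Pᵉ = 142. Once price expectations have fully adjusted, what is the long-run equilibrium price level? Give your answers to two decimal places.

Long-run P = 245.45

Short run: with Pᵉ = 142, SRAS is Y = 1441 + 7P. Setting AD = SRAS gives 3694 = 18P, so P = 205.22 and Y = 5135 − 11P = 2877.56.
Output 2877.56 is above potential 2435, so over time expected prices rise and SRAS shifts left until Y returns to 2435.
Long run: Y = 2435 on the AD curve gives 2435 = 5135 − 11P, so P = 245.45.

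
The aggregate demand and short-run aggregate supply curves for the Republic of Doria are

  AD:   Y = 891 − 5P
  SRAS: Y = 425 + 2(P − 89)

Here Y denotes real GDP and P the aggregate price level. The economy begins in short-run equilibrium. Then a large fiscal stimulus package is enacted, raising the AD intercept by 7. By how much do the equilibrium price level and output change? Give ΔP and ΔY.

ΔP = +1, ΔY = +2

This is a positive demand shock: AD shifts right.
New AD: Y = 898 − 5P.
SRAS can be written Y = 247 + 2P.
Set AD = SRAS: 898 − 5P = 247 + 2P, so 651 = 7P and P = 93.
Y = 898 − 5·93 = 433.
Initially P = 92, Y = 431, so ΔP = +1 and ΔY = +2.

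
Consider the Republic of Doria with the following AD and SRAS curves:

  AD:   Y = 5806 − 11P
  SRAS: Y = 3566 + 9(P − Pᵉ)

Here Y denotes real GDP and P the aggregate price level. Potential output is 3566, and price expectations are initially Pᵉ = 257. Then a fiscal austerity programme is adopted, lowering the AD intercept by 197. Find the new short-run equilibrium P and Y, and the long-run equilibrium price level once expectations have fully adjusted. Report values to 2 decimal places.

AD shifts left: new AD is Y = 5609 − 11P. With Pᵉ = 257, SRAS is Y = 1253 + 9P.
Short run: 5609 − 11P = 1253 + 9P gives 4356 = 20P, so P = 217.80 and Y = 5609 − 11P = 3213.20.
Y = 3213.20 is below potential 3566; expectations adjust and SRAS shifts right until Y = 3566.
Long run: on the new AD curve, 3566 = 5609 − 11P gives P = 185.73.

Short run: P = 217.80, Y = 3213.20. Long run: P = 185.73.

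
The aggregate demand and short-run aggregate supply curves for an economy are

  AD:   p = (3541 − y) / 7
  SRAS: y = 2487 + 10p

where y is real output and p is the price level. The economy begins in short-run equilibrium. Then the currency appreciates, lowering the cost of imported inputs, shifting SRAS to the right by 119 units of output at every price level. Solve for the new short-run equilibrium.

p = 55, y = 3156

This is a positive supply shock: SRAS shifts right.
New SRAS: y = 2606 + 10p.
Set AD = SRAS: 3541 − 7p = 2606 + 10p, so 935 = 17p and p = 55.
y = 3541 − 7·55 = 3156.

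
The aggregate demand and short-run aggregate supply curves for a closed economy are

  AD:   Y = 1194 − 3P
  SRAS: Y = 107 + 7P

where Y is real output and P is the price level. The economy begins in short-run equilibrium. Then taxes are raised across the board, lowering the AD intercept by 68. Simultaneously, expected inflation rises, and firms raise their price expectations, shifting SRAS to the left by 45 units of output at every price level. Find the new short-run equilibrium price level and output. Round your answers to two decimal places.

P = 106.40, Y = 806.80

After both shocks: AD is Y = 1126 − 3P and SRAS is Y = 62 + 7P.
Setting them equal: 1064 = 10P, so P = 106.40.
Substituting into AD, Y = 806.80.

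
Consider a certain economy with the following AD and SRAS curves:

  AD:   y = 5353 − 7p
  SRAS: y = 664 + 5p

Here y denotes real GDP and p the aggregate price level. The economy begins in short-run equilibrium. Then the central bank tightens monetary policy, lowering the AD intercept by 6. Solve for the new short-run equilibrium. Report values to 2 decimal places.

This is a negative demand shock: AD shifts left.
New AD: y = 5347 − 7p.
Set AD = SRAS: 5347 − 7p = 664 + 5p, so 4683 = 12p and p = 390.25.
Substituting into AD, y = 2615.25.

p = 390.25, y = 2615.25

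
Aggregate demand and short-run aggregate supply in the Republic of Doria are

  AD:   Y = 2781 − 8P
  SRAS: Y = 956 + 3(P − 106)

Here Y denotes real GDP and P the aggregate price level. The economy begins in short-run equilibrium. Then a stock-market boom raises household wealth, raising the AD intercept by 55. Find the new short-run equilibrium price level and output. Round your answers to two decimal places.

This is a positive demand shock: AD shifts right.
New AD: Y = 2836 − 8P.
SRAS can be written Y = 638 + 3P.
Set AD = SRAS: 2836 − 8P = 638 + 3P, so 2198 = 11P and P = 199.82.
Substituting into AD, Y = 1237.45.

P = 199.82, Y = 1237.45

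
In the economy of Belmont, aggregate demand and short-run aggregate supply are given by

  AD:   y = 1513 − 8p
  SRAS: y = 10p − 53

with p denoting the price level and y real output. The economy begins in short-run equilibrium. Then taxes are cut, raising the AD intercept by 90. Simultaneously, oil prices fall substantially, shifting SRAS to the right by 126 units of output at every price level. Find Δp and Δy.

After both shocks: AD is y = 1603 − 8p and SRAS is y = 73 + 10p.
Setting them equal: 1530 = 18p, so p = 85.
y = 1603 − 8·85 = 923.
Initially p = 87, y = 817, so Δp = -2 and Δy = +106.

Δp = -2, Δy = +106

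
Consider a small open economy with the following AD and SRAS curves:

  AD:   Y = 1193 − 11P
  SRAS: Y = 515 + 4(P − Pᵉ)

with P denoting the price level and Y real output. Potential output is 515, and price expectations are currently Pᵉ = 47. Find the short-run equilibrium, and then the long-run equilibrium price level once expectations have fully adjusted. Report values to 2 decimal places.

Short run: with Pᵉ = 47, SRAS is Y = 327 + 4P. Setting AD = SRAS gives 866 = 15P, so P = 57.73 and Y = 1193 − 11P = 557.93.
Output 557.93 is above potential 515, so over time expected prices rise and SRAS shifts left until Y returns to 515.
Long run: Y = 515 on the AD curve gives 515 = 1193 − 11P, so P = 61.64.

Short run: P = 57.73, Y = 557.93. Long run: P = 61.64.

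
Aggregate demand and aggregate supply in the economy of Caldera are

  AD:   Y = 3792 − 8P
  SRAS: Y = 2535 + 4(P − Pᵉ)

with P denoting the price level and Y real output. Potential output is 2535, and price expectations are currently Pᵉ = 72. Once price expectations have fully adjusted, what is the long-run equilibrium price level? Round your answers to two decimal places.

Short run: with Pᵉ = 72, SRAS is Y = 2247 + 4P. Setting AD = SRAS gives 1545 = 12P, so P = 128.75 and Y = 3792 − 8P = 2762.00.
Output 2762.00 is above potential 2535, so over time expected prices rise and SRAS shifts left until Y returns to 2535.
Long run: Y = 2535 on the AD curve gives 2535 = 3792 − 8P, so P = 157.13.

Long-run P = 157.13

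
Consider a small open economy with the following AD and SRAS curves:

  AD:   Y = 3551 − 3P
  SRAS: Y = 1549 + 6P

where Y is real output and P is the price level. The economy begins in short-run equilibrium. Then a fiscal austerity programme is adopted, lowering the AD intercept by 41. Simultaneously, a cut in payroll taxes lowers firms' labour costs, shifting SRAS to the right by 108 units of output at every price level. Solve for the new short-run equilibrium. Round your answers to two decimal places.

P = 205.89, Y = 2892.33

After both shocks: AD is Y = 3510 − 3P and SRAS is Y = 1657 + 6P.
Setting them equal: 1853 = 9P, so P = 205.89.
Substituting into AD, Y = 2892.33.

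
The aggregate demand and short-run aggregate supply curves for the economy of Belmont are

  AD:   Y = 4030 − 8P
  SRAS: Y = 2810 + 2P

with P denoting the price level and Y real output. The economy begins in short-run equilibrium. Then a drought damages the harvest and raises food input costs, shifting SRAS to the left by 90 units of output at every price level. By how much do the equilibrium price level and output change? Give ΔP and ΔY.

This is a negative supply shock: SRAS shifts left.
New SRAS: Y = 2720 + 2P.
Set AD = SRAS: 4030 − 8P = 2720 + 2P, so 1310 = 10P and P = 131.
Y = 4030 − 8·131 = 2982.
Initially P = 122, Y = 3054, so ΔP = +9 and ΔY = -72.

ΔP = +9, ΔY = -72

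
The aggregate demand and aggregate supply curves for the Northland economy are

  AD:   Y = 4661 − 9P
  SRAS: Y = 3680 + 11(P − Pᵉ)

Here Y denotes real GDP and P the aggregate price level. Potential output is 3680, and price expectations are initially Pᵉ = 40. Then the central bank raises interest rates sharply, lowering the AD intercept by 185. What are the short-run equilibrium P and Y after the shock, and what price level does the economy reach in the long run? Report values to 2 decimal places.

Short run: P = 61.80, Y = 3919.80. Long run: P = 88.44.

AD shifts left: new AD is Y = 4476 − 9P. With Pᵉ = 40, SRAS is Y = 3240 + 11P.
Short run: 4476 − 9P = 3240 + 11P gives 1236 = 20P, so P = 61.80 and Y = 4476 − 9P = 3919.80.
Y = 3919.80 is above potential 3680; expectations adjust and SRAS shifts left until Y = 3680.
Long run: on the new AD curve, 3680 = 4476 − 9P gives P = 88.44.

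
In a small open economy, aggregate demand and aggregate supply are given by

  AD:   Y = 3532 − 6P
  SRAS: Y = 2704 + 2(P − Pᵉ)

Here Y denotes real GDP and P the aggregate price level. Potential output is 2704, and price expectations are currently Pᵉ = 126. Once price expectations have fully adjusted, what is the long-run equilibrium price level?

Short run: with Pᵉ = 126, SRAS is Y = 2452 + 2P. Setting AD = SRAS gives 1080 = 8P, so P = 135 and Y = 3532 − 6·135 = 2722.
Output 2722 is above potential 2704, so over time expected prices rise and SRAS shifts left until Y returns to 2704.
Long run: Y = 2704 on the AD curve gives 2704 = 3532 − 6P, so P = 138.

Long-run P = 138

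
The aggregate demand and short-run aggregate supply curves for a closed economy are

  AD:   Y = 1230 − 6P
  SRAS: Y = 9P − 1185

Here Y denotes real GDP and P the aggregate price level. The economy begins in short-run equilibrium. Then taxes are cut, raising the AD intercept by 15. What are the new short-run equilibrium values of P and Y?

P = 162, Y = 273

This is a positive demand shock: AD shifts right.
New AD: Y = 1245 − 6P.
Set AD = SRAS: 1245 − 6P = 9P − 1185, so 2430 = 15P and P = 162.
Y = 1245 − 6·162 = 273.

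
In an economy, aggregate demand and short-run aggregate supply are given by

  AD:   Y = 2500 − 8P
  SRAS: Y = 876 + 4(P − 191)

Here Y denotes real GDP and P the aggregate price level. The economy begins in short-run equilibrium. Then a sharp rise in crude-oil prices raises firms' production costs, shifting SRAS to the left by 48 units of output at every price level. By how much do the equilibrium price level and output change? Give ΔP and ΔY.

This is a negative supply shock: SRAS shifts left.
New SRAS: Y = 64 + 4P.
Set AD = SRAS: 2500 − 8P = 64 + 4P, so 2436 = 12P and P = 203.
Y = 2500 − 8·203 = 876.
Initially P = 199, Y = 908, so ΔP = +4 and ΔY = -32.

ΔP = +4, ΔY = -32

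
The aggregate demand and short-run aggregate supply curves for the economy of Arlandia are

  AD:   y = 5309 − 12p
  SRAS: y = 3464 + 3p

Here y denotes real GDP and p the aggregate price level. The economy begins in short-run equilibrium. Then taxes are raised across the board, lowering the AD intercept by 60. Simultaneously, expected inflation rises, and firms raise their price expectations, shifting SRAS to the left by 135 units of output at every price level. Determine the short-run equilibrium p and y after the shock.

p = 128, y = 3713

After both shocks: AD is y = 5249 − 12p and SRAS is y = 3329 + 3p.
Setting them equal: 1920 = 15p, so p = 128.
y = 5249 − 12·128 = 3713.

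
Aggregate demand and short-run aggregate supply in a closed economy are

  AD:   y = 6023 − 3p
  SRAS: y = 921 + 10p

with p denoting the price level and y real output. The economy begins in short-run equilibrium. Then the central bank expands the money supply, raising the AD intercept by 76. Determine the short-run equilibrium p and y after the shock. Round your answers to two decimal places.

This is a positive demand shock: AD shifts right.
New AD: y = 6099 − 3p.
Set AD = SRAS: 6099 − 3p = 921 + 10p, so 5178 = 13p and p = 398.31.
Substituting into AD, y = 4904.08.

p = 398.31, y = 4904.08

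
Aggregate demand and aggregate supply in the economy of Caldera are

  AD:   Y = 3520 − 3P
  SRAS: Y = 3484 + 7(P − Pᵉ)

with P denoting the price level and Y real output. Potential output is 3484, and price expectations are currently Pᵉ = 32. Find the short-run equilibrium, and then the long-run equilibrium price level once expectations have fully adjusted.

Short run: with Pᵉ = 32, SRAS is Y = 3260 + 7P. Setting AD = SRAS gives 260 = 10P, so P = 26 and Y = 3520 − 3·26 = 3442.
Output 3442 is below potential 3484, so over time expected prices fall and SRAS shifts right until Y returns to 3484.
Long run: Y = 3484 on the AD curve gives 3484 = 3520 − 3P, so P = 12.

Short run: P = 26, Y = 3442. Long run: P = 12.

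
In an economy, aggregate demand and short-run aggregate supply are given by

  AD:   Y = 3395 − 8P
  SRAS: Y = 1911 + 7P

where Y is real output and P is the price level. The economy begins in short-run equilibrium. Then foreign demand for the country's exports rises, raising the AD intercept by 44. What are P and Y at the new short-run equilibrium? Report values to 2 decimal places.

P = 101.87, Y = 2624.07

This is a positive demand shock: AD shifts right.
New AD: Y = 3439 − 8P.
Set AD = SRAS: 3439 − 8P = 1911 + 7P, so 1528 = 15P and P = 101.87.
Substituting into AD, Y = 2624.07.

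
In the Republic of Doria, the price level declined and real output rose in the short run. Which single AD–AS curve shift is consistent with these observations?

SRAS shifted right

P fell and Y rose. An AD shift moves P and Y in the same direction; an SRAS shift moves them in opposite directions.
Here P and Y moved in opposite directions, so the SRAS curve shifted.
Since Y rose, SRAS shifted right.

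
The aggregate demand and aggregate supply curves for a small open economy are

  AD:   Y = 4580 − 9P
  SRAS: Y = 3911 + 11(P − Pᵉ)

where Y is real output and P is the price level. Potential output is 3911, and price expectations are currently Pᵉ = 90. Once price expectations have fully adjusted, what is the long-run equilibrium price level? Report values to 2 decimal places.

Long-run P = 74.33

Short run: with Pᵉ = 90, SRAS is Y = 2921 + 11P. Setting AD = SRAS gives 1659 = 20P, so P = 82.95 and Y = 4580 − 9P = 3833.45.
Output 3833.45 is below potential 3911, so over time expected prices fall and SRAS shifts right until Y returns to 3911.
Long run: Y = 3911 on the AD curve gives 3911 = 4580 − 9P, so P = 74.33.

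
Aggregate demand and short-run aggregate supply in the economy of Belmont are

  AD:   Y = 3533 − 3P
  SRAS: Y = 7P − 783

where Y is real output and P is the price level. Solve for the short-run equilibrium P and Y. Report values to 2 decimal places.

Set AD = SRAS: 3533 − 3P = 7P − 783, so 4316 = 10P and P = 431.60.
Substituting into AD, Y = 3533 − 3P = 2238.20.

P = 431.60, Y = 2238.20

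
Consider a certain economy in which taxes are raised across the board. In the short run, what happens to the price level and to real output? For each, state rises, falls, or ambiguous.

This is a negative demand shock: AD shifts left.
Moving along the upward-sloping SRAS curve, P falls and Y falls.

Price level: falls; output: falls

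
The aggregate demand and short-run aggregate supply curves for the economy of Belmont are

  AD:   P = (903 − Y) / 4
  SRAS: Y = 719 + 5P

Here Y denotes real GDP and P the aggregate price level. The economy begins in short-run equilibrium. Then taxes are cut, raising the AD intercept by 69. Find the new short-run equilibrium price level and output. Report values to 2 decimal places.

This is a positive demand shock: AD shifts right.
New AD: Y = 972 − 4P.
Set AD = SRAS: 972 − 4P = 719 + 5P, so 253 = 9P and P = 28.11.
Substituting into AD, Y = 859.56.

P = 28.11, Y = 859.56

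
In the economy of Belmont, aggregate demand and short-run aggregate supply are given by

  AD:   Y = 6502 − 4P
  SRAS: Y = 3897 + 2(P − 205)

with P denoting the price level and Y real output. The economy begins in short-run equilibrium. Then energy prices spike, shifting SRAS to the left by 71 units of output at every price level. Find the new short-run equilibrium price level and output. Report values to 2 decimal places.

P = 514.33, Y = 4444.67

This is a negative supply shock: SRAS shifts left.
New SRAS: Y = 3416 + 2P.
Set AD = SRAS: 6502 − 4P = 3416 + 2P, so 3086 = 6P and P = 514.33.
Substituting into AD, Y = 4444.67.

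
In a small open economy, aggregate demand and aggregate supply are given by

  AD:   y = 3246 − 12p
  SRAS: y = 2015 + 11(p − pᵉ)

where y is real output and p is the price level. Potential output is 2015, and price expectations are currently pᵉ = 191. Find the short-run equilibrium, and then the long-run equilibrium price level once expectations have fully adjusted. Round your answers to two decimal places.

Short run: with pᵉ = 191, SRAS is y = 11p − 86. Setting AD = SRAS gives 3332 = 23p, so p = 144.87 and y = 3246 − 12p = 1507.57.
Output 1507.57 is below potential 2015, so over time expected prices fall and SRAS shifts right until y returns to 2015.
Long run: y = 2015 on the AD curve gives 2015 = 3246 − 12p, so p = 102.58.

Short run: p = 144.87, y = 1507.57. Long run: p = 102.58.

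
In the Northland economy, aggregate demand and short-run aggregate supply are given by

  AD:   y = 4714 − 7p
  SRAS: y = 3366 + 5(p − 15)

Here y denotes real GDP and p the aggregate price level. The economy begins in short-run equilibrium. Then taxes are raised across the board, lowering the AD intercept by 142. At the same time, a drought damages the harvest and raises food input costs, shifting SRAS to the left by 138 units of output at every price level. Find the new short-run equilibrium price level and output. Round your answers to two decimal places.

After both shocks: AD is y = 4572 − 7p and SRAS is y = 3153 + 5p.
Setting them equal: 1419 = 12p, so p = 118.25.
Substituting into AD, y = 3744.25.

p = 118.25, y = 3744.25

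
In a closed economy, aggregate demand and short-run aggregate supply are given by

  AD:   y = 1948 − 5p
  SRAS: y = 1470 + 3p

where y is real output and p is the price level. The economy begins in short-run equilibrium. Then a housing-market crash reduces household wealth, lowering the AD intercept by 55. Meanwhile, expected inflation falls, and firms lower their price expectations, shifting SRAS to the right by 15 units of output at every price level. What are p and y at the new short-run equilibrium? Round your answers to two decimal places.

p = 51.00, y = 1638.00

After both shocks: AD is y = 1893 − 5p and SRAS is y = 1485 + 3p.
Setting them equal: 408 = 8p, so p = 51.00.
Substituting into AD, y = 1638.00.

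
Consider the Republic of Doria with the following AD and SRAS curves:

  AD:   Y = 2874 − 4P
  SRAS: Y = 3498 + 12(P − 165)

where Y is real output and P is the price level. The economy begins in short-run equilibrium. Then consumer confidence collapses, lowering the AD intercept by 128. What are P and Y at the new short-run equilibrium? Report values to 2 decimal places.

P = 76.75, Y = 2439.00

This is a negative demand shock: AD shifts left.
New AD: Y = 2746 − 4P.
SRAS can be written Y = 1518 + 12P.
Set AD = SRAS: 2746 − 4P = 1518 + 12P, so 1228 = 16P and P = 76.75.
Substituting into AD, Y = 2439.00.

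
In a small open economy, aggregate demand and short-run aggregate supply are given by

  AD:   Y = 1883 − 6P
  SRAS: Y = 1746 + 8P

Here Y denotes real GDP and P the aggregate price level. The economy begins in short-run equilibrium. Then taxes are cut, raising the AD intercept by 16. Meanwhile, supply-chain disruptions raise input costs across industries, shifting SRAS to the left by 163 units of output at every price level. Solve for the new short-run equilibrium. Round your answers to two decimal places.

P = 22.57, Y = 1763.57

After both shocks: AD is Y = 1899 − 6P and SRAS is Y = 1583 + 8P.
Setting them equal: 316 = 14P, so P = 22.57.
Substituting into AD, Y = 1763.57.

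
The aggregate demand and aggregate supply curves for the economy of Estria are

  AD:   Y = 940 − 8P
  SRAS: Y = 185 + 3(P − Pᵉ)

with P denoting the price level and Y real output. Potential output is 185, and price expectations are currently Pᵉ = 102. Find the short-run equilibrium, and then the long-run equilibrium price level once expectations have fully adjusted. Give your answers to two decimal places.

Short run: with Pᵉ = 102, SRAS is Y = 3P − 121. Setting AD = SRAS gives 1061 = 11P, so P = 96.45 and Y = 940 − 8P = 168.36.
Output 168.36 is below potential 185, so over time expected prices fall and SRAS shifts right until Y returns to 185.
Long run: Y = 185 on the AD curve gives 185 = 940 − 8P, so P = 94.38.

Short run: P = 96.45, Y = 168.36. Long run: P = 94.38.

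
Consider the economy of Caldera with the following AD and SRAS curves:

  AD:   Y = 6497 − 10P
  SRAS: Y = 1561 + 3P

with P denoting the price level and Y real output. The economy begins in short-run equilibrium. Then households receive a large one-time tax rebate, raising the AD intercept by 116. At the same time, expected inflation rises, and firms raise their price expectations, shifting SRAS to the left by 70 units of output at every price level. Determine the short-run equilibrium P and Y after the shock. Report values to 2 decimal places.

After both shocks: AD is Y = 6613 − 10P and SRAS is Y = 1491 + 3P.
Setting them equal: 5122 = 13P, so P = 394.00.
Substituting into AD, Y = 2673.00.

P = 394.00, Y = 2673.00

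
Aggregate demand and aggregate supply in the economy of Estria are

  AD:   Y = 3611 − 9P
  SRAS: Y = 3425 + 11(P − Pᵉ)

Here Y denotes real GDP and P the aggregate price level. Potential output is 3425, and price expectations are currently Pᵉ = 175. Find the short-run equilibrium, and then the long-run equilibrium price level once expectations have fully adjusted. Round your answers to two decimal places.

Short run: with Pᵉ = 175, SRAS is Y = 1500 + 11P. Setting AD = SRAS gives 2111 = 20P, so P = 105.55 and Y = 3611 − 9P = 2661.05.
Output 2661.05 is below potential 3425, so over time expected prices fall and SRAS shifts right until Y returns to 3425.
Long run: Y = 3425 on the AD curve gives 3425 = 3611 − 9P, so P = 20.67.

Short run: P = 105.55, Y = 2661.05. Long run: P = 20.67.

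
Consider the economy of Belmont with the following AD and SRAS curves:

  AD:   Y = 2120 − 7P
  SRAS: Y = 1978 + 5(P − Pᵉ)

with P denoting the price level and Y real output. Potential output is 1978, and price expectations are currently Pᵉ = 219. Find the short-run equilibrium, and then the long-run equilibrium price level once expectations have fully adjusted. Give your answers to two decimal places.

Short run: with Pᵉ = 219, SRAS is Y = 883 + 5P. Setting AD = SRAS gives 1237 = 12P, so P = 103.08 and Y = 2120 − 7P = 1398.42.
Output 1398.42 is below potential 1978, so over time expected prices fall and SRAS shifts right until Y returns to 1978.
Long run: Y = 1978 on the AD curve gives 1978 = 2120 − 7P, so P = 20.29.

Short run: P = 103.08, Y = 1398.42. Long run: P = 20.29.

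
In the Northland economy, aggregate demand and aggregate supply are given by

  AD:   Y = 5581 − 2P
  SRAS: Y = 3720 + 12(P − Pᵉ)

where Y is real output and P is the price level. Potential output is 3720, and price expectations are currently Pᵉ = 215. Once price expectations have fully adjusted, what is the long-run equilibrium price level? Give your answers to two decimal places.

Long-run P = 930.50

Short run: with Pᵉ = 215, SRAS is Y = 1140 + 12P. Setting AD = SRAS gives 4441 = 14P, so P = 317.21 and Y = 5581 − 2P = 4946.57.
Output 4946.57 is above potential 3720, so over time expected prices rise and SRAS shifts left until Y returns to 3720.
Long run: Y = 3720 on the AD curve gives 3720 = 5581 − 2P, so P = 930.50.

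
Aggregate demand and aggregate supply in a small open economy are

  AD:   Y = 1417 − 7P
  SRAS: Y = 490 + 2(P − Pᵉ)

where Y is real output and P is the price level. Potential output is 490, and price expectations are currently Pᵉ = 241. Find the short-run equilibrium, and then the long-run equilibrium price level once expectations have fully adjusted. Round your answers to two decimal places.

Short run: P = 156.56, Y = 321.11. Long run: P = 132.43.

Short run: with Pᵉ = 241, SRAS is Y = 8 + 2P. Setting AD = SRAS gives 1409 = 9P, so P = 156.56 and Y = 1417 − 7P = 321.11.
Output 321.11 is below potential 490, so over time expected prices fall and SRAS shifts right until Y returns to 490.
Long run: Y = 490 on the AD curve gives 490 = 1417 − 7P, so P = 132.43.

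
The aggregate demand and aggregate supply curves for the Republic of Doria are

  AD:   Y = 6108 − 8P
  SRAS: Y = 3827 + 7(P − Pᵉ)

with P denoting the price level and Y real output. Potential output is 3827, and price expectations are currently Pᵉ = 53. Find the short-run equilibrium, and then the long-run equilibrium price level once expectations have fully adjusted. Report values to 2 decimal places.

Short run: P = 176.80, Y = 4693.60. Long run: P = 285.13.

Short run: with Pᵉ = 53, SRAS is Y = 3456 + 7P. Setting AD = SRAS gives 2652 = 15P, so P = 176.80 and Y = 6108 − 8P = 4693.60.
Output 4693.60 is above potential 3827, so over time expected prices rise and SRAS shifts left until Y returns to 3827.
Long run: Y = 3827 on the AD curve gives 3827 = 6108 − 8P, so P = 285.13.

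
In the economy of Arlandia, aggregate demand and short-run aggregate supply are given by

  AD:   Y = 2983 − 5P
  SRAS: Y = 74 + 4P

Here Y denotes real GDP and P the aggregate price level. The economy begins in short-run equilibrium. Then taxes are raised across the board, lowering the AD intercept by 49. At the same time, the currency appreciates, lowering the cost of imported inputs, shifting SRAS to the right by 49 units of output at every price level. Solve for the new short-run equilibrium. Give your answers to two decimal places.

After both shocks: AD is Y = 2934 − 5P and SRAS is Y = 123 + 4P.
Setting them equal: 2811 = 9P, so P = 312.33.
Substituting into AD, Y = 1372.33.

P = 312.33, Y = 1372.33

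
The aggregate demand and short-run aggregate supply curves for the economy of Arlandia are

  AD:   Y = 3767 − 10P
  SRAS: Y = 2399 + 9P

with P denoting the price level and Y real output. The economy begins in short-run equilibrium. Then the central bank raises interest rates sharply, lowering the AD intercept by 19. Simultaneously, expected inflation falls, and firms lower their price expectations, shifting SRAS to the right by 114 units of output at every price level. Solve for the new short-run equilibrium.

After both shocks: AD is Y = 3748 − 10P and SRAS is Y = 2513 + 9P.
Setting them equal: 1235 = 19P, so P = 65.
Y = 3748 − 10·65 = 3098.

P = 65, Y = 3098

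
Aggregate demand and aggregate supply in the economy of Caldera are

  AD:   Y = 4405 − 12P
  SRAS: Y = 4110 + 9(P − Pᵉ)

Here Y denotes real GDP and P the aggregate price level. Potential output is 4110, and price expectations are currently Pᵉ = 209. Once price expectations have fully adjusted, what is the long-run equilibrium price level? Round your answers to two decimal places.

Short run: with Pᵉ = 209, SRAS is Y = 2229 + 9P. Setting AD = SRAS gives 2176 = 21P, so P = 103.62 and Y = 4405 − 12P = 3161.57.
Output 3161.57 is below potential 4110, so over time expected prices fall and SRAS shifts right until Y returns to 4110.
Long run: Y = 4110 on the AD curve gives 4110 = 4405 − 12P, so P = 24.58.

Long-run P = 24.58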